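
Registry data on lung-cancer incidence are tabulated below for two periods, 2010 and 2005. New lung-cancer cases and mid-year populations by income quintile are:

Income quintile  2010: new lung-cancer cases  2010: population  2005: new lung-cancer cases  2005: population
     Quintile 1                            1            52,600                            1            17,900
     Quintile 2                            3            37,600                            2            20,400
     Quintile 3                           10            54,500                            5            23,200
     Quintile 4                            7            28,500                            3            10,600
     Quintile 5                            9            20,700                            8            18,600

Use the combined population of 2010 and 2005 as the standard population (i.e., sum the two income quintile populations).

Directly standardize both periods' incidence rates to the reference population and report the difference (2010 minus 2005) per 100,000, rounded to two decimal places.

-2.61

Income-specific rates per 100,000 for 2010: 1.90, 7.98, 18.35, 24.56, 43.48.
For 2005: 5.59, 9.80, 21.55, 28.30, 43.01.
Combined standard total = 284,600; weights = 0.2477, 0.2038, 0.2730, 0.1374, 0.1381.
2010: 0.2477×1.90 + 0.2038×7.98 + 0.2730×18.35 + 0.1374×24.56 + 0.1381×43.48 = 16.4846 per 100,000.
2005: 0.2477×5.59 + 0.2038×9.80 + 0.2730×21.55 + 0.1374×28.30 + 0.1381×43.01 = 19.0934 per 100,000.
Difference = 16.4846 − 19.0934 = -2.6087.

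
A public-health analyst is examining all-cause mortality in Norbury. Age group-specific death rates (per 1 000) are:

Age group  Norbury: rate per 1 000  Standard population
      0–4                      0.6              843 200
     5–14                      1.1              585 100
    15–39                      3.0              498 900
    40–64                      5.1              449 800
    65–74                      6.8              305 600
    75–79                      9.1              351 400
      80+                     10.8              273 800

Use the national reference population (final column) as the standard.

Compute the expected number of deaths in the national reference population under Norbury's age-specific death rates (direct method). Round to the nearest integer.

13173

Expected deaths = Σ (standard pop × age-specific rate ÷ 1 000)
= 843 200×0.6/1 000 + 585 100×1.1/1 000 + 498 900×3.0/1 000 + 449 800×5.1/1 000 + 305 600×6.8/1 000 + 351 400×9.1/1 000 + 273 800×10.8/1 000
= 505.92 + 643.61 + 1496.70 + 2293.98 + 2078.08 + 3197.74 + 2957.04 = 13173.07.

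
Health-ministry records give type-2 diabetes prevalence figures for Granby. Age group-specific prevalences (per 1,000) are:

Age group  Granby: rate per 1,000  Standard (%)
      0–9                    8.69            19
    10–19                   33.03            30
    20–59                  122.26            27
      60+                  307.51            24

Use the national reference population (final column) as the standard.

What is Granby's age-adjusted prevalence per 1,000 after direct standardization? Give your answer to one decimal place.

118.4

Standard weights: 0.19, 0.30, 0.27, 0.24.
Standardized rate: 0.1900×8.69 + 0.3000×33.03 + 0.2700×122.26 + 0.2400×307.51 = 118.3727 per 1,000.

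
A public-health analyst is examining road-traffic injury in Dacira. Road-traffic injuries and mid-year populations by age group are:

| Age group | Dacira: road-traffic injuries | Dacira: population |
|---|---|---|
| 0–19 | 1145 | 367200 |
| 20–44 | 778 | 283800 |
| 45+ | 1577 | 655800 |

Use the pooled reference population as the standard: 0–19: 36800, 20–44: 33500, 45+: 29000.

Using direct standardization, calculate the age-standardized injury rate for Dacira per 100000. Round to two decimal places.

Age-specific rates per 100000 for Dacira: 311.82, 274.14, 240.47.
Standard total = 99300; weights = 0.3706, 0.3374, 0.2920.
Standardized rate: 0.3706×311.82 + 0.3374×274.14 + 0.2920×240.47 = 278.2693 per 100000.

278.27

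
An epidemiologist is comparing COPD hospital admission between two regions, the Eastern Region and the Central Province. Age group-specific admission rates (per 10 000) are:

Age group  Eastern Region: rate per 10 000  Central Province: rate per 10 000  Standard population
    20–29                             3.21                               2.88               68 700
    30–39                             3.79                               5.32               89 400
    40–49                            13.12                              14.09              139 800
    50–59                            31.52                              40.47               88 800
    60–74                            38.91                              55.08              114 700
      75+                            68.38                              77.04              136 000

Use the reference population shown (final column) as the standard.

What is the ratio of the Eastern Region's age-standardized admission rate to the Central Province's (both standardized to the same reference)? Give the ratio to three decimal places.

Standard total = 637 400; weights = 0.1078, 0.1403, 0.2193, 0.1393, 0.1799, 0.2134.
The Eastern Region: 0.1078×3.21 + 0.1403×3.79 + 0.2193×13.12 + 0.1393×31.52 + 0.1799×38.91 + 0.2134×68.38 = 29.7383 per 10 000.
The Central Province: 0.1078×2.88 + 0.1403×5.32 + 0.2193×14.09 + 0.1393×40.47 + 0.1799×55.08 + 0.2134×77.04 = 36.1344 per 10 000.
Ratio = 29.7383 ÷ 36.1344 = 0.82299.

0.823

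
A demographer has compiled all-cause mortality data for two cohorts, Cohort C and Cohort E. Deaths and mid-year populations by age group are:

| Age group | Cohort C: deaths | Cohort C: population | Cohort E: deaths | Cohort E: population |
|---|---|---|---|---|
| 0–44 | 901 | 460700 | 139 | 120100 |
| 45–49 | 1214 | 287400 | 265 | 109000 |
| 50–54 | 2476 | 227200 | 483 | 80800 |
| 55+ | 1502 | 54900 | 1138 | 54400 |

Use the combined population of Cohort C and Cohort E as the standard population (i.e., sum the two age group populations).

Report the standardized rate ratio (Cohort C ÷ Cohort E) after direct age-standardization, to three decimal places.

Age-specific rates per 100000 for Cohort C: 195.57, 422.41, 1089.79, 2735.88.
For Cohort E: 115.74, 243.12, 597.77, 2091.91.
Combined standard total = 1394500; weights = 0.4165, 0.2843, 0.2209, 0.0784.
Cohort C: 0.4165×195.57 + 0.2843×422.41 + 0.2209×1089.79 + 0.0784×2735.88 = 656.6638 per 100000.
Cohort E: 0.4165×115.74 + 0.2843×243.12 + 0.2209×597.77 + 0.0784×2091.91 = 413.3039 per 100000.
Ratio = 656.6638 ÷ 413.3039 = 1.58882.

1.589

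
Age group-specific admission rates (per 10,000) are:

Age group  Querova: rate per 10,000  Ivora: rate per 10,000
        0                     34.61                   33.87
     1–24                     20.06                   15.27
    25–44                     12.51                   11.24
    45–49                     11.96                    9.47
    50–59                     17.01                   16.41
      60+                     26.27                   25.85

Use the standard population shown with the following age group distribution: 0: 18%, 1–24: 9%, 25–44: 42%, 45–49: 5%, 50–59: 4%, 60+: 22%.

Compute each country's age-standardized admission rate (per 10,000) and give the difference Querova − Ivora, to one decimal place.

1.3

Standard weights: 0.18, 0.09, 0.42, 0.05, 0.04, 0.22.
Querova: 0.1800×34.61 + 0.0900×20.06 + 0.4200×12.51 + 0.0500×11.96 + 0.0400×17.01 + 0.2200×26.27 = 20.3472 per 10,000.
Ivora: 0.1800×33.87 + 0.0900×15.27 + 0.4200×11.24 + 0.0500×9.47 + 0.0400×16.41 + 0.2200×25.85 = 19.0086 per 10,000.
Difference = 20.3472 − 19.0086 = 1.3386.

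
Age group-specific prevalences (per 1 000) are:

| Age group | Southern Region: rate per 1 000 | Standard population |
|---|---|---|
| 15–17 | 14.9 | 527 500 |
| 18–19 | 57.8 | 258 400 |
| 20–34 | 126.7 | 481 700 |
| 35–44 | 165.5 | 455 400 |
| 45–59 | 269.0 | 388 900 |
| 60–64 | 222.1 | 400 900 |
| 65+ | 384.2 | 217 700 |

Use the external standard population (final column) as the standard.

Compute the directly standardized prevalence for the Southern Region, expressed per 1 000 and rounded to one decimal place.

Standard total = 2 730 500; weights = 0.1932, 0.0946, 0.1764, 0.1668, 0.1424, 0.1468, 0.0797.
Standardized rate: 0.1932×14.9 + 0.0946×57.8 + 0.1764×126.7 + 0.1668×165.5 + 0.1424×269.0 + 0.1468×222.1 + 0.0797×384.2 = 159.8571 per 1 000.

159.9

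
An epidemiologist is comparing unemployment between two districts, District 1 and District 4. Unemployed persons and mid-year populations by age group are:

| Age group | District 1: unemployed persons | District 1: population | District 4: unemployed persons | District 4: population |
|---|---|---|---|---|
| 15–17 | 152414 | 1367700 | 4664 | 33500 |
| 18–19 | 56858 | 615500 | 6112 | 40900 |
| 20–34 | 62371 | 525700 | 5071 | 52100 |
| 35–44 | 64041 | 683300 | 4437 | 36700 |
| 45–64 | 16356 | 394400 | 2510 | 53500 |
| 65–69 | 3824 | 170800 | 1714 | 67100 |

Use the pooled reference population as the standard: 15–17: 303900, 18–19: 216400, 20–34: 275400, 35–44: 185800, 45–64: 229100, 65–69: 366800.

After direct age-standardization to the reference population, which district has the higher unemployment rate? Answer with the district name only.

Age-specific rates per 1000 for District 1: 111.438, 92.377, 118.644, 93.723, 41.471, 22.389.
For District 4: 139.224, 149.438, 97.332, 120.899, 46.916, 25.544.
Standard total = 1577400; weights = 0.1927, 0.1372, 0.1746, 0.1178, 0.1452, 0.2325.
District 1: 0.1927×111.438 + 0.1372×92.377 + 0.1746×118.644 + 0.1178×93.723 + 0.1452×41.471 + 0.2325×22.389 = 77.1255 per 1000.
District 4: 0.1927×139.224 + 0.1372×149.438 + 0.1746×97.332 + 0.1178×120.899 + 0.1452×46.916 + 0.2325×25.544 = 91.3115 per 1000.
The crude rates (94.71 vs 86.36) would put District 1 higher, but that reflects its age composition; once standardized to a common age structure, District 4 has the higher underlying rate.

District 4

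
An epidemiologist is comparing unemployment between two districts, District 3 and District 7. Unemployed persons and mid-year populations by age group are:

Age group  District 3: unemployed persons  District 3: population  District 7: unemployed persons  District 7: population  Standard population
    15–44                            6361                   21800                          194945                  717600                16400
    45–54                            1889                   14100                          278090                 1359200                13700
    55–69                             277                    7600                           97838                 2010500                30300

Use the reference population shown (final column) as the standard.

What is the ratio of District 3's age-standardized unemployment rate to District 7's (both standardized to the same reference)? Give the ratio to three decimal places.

0.885

Age-specific rates per 1000 for District 3: 291.789, 133.972, 36.447.
For District 7: 271.662, 204.598, 48.664.
Standard total = 60400; weights = 0.2715, 0.2268, 0.5017.
District 3: 0.2715×291.789 + 0.2268×133.972 + 0.5017×36.447 = 127.8991 per 1000.
District 7: 0.2715×271.662 + 0.2268×204.598 + 0.5017×48.664 = 144.5822 per 1000.
Ratio = 127.8991 ÷ 144.5822 = 0.88461.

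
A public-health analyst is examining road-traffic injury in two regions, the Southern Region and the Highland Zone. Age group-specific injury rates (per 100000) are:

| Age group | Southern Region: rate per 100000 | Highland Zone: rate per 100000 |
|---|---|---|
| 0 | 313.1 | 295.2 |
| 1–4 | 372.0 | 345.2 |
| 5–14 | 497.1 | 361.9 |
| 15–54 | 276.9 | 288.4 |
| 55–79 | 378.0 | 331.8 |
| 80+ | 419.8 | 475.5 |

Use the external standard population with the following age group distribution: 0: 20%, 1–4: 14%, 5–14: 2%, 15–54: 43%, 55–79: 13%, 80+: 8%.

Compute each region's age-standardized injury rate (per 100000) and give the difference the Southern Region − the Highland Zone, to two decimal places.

Standard weights: 0.20, 0.14, 0.02, 0.43, 0.13, 0.08.
The Southern Region: 0.2000×313.1 + 0.1400×372.0 + 0.0200×497.1 + 0.4300×276.9 + 0.1300×378.0 + 0.0800×419.8 = 326.4330 per 100000.
The Highland Zone: 0.2000×295.2 + 0.1400×345.2 + 0.0200×361.9 + 0.4300×288.4 + 0.1300×331.8 + 0.0800×475.5 = 319.7920 per 100000.
Difference = 326.4330 − 319.7920 = 6.6410.

6.64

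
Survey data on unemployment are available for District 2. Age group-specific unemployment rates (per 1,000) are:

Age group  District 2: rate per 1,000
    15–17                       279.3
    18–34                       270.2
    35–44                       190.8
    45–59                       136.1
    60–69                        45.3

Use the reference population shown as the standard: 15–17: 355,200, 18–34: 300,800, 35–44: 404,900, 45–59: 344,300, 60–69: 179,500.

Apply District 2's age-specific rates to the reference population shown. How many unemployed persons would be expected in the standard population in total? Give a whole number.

312729

Expected unemployed persons = Σ (standard pop × age-specific rate ÷ 1,000)
= 355,200×279.3/1,000 + 300,800×270.2/1,000 + 404,900×190.8/1,000 + 344,300×136.1/1,000 + 179,500×45.3/1,000
= 99207.36 + 81276.16 + 77254.92 + 46859.23 + 8131.35 = 312729.02.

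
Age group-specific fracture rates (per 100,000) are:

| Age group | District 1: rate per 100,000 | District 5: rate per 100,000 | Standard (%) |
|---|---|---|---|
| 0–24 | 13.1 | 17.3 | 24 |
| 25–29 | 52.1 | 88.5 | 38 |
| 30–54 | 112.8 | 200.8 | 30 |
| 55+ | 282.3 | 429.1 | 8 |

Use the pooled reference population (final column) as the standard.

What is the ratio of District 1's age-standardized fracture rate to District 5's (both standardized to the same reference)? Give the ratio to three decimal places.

0.600

Standard weights: 0.24, 0.38, 0.30, 0.08.
District 1: 0.2400×13.1 + 0.3800×52.1 + 0.3000×112.8 + 0.0800×282.3 = 79.3660 per 100,000.
District 5: 0.2400×17.3 + 0.3800×88.5 + 0.3000×200.8 + 0.0800×429.1 = 132.3500 per 100,000.
Ratio = 79.3660 ÷ 132.3500 = 0.59967.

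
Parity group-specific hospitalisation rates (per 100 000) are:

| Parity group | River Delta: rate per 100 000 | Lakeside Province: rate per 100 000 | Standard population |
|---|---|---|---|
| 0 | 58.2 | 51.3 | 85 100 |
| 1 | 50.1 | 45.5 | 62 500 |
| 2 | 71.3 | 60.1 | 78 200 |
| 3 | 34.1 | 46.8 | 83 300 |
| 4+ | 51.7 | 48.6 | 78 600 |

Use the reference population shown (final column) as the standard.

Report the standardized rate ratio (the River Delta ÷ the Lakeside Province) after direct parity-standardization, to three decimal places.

Standard total = 387 700; weights = 0.2195, 0.1612, 0.2017, 0.2149, 0.2027.
The River Delta: 0.2195×58.2 + 0.1612×50.1 + 0.2017×71.3 + 0.2149×34.1 + 0.2027×51.7 = 53.0407 per 100 000.
The Lakeside Province: 0.2195×51.3 + 0.1612×45.5 + 0.2017×60.1 + 0.2149×46.8 + 0.2027×48.6 = 50.6257 per 100 000.
Ratio = 53.0407 ÷ 50.6257 = 1.04770.

1.048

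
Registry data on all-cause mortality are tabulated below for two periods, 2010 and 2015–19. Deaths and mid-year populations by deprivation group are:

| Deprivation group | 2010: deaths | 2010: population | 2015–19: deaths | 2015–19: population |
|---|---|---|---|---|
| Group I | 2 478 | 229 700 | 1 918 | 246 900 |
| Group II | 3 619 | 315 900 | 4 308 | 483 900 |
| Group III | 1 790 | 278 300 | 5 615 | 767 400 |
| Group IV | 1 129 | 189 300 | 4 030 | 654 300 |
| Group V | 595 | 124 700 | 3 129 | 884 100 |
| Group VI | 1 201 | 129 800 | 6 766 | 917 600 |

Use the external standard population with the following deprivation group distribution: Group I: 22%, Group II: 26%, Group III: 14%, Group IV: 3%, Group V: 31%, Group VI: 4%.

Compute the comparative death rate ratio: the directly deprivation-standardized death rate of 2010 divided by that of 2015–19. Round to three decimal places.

1.250

Deprivation-specific rates per 100 000 for 2010: 1078.80, 1145.62, 643.19, 596.41, 477.15, 925.27.
For 2015–19: 776.83, 890.27, 731.69, 615.93, 353.92, 737.36.
Standard weights: 0.22, 0.26, 0.14, 0.03, 0.31, 0.04.
2010: 0.2200×1078.80 + 0.2600×1145.62 + 0.1400×643.19 + 0.0300×596.41 + 0.3100×477.15 + 0.0400×925.27 = 828.0605 per 100 000.
2015–19: 0.2200×776.83 + 0.2600×890.27 + 0.1400×731.69 + 0.0300×615.93 + 0.3100×353.92 + 0.0400×737.36 = 662.4964 per 100 000.
Ratio = 828.0605 ÷ 662.4964 = 1.24991.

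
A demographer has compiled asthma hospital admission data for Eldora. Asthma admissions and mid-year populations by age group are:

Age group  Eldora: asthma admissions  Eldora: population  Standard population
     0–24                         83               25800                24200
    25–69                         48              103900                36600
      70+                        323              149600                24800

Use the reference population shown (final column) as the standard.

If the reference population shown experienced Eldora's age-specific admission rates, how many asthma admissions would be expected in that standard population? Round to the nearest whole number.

148

Age-specific rates per 10000 for Eldora: 32.17, 4.62, 21.59.
Expected asthma admissions = Σ (standard pop × age-specific rate ÷ 10000)
= 24200×32.17/10000 + 36600×4.62/10000 + 24800×21.59/10000
= 77.85 + 16.91 + 53.55 = 148.31.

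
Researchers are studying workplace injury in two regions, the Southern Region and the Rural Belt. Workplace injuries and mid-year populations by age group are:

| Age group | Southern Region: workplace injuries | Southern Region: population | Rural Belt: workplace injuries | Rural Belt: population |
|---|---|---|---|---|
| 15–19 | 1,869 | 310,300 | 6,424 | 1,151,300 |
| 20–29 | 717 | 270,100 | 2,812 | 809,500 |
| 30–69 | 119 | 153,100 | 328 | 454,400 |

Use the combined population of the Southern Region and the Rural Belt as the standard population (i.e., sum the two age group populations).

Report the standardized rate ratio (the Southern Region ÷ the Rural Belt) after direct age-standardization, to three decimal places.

0.984

Age-specific rates per 10,000 for the Southern Region: 60.23, 26.55, 7.77.
For the Rural Belt: 55.80, 34.74, 7.22.
Combined standard total = 3,148,700; weights = 0.4642, 0.3429, 0.1929.
The Southern Region: 0.4642×60.23 + 0.3429×26.55 + 0.1929×7.77 = 38.5606 per 10,000.
The Rural Belt: 0.4642×55.80 + 0.3429×34.74 + 0.1929×7.22 = 39.2040 per 10,000.
Ratio = 38.5606 ÷ 39.2040 = 0.98359.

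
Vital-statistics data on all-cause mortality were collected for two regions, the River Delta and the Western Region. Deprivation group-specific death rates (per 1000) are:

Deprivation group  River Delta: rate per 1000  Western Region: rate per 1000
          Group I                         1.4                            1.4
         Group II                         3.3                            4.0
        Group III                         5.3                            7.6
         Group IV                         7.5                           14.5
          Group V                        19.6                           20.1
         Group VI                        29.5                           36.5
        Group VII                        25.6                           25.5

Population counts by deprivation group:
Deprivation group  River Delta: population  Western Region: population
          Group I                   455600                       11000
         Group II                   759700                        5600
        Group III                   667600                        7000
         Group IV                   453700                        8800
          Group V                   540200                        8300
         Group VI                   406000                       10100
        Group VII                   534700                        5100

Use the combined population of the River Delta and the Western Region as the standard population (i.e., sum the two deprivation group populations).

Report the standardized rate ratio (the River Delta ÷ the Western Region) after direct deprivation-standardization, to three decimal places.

Combined standard total = 3873400; weights = 0.1205, 0.1976, 0.1742, 0.1194, 0.1416, 0.1074, 0.1394.
The River Delta: 0.1205×1.4 + 0.1976×3.3 + 0.1742×5.3 + 0.1194×7.5 + 0.1416×19.6 + 0.1074×29.5 + 0.1394×25.6 = 12.1514 per 1000.
The Western Region: 0.1205×1.4 + 0.1976×4.0 + 0.1742×7.6 + 0.1194×14.5 + 0.1416×20.1 + 0.1074×36.5 + 0.1394×25.5 = 14.3350 per 1000.
Ratio = 12.1514 ÷ 14.3350 = 0.84768.

0.848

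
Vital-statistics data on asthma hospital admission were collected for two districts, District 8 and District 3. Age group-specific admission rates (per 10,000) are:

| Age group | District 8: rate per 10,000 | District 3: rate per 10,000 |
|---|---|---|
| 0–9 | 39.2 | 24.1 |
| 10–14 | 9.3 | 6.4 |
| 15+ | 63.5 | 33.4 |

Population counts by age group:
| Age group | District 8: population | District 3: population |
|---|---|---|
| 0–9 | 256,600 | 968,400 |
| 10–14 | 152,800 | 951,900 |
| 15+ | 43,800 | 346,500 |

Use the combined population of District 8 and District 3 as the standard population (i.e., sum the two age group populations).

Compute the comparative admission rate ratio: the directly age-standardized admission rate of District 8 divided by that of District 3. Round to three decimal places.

Combined standard total = 2,720,000; weights = 0.4504, 0.4061, 0.1435.
District 8: 0.4504×39.2 + 0.4061×9.3 + 0.1435×63.5 = 30.5433 per 10,000.
District 3: 0.4504×24.1 + 0.4061×6.4 + 0.1435×33.4 = 18.2458 per 10,000.
Ratio = 30.5433 ÷ 18.2458 = 1.67399.

1.674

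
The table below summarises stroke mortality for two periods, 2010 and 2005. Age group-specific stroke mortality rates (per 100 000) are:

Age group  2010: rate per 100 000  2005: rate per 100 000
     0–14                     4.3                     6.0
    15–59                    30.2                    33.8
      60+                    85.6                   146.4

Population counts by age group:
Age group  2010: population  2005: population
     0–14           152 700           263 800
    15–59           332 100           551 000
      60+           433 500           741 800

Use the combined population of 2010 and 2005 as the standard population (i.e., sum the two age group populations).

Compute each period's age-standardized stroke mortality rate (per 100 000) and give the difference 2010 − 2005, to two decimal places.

Combined standard total = 2 474 900; weights = 0.1683, 0.3568, 0.4749.
2010: 0.1683×4.3 + 0.3568×30.2 + 0.4749×85.6 = 52.1501 per 100 000.
2005: 0.1683×6.0 + 0.3568×33.8 + 0.4749×146.4 = 82.5939 per 100 000.
Difference = 52.1501 − 82.5939 = -30.4438.

-30.44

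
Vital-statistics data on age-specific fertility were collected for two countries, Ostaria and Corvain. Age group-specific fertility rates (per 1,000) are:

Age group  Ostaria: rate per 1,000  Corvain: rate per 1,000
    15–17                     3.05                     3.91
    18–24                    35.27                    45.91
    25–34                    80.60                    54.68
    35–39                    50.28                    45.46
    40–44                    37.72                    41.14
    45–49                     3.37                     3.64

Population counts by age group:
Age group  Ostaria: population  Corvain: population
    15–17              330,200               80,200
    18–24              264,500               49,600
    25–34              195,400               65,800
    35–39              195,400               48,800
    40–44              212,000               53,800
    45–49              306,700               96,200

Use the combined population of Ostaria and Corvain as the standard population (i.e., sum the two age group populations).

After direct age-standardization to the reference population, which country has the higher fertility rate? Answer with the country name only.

Ostaria

Combined standard total = 1,898,600; weights = 0.2162, 0.1654, 0.1376, 0.1286, 0.1400, 0.2122.
Ostaria: 0.2162×3.05 + 0.1654×35.27 + 0.1376×80.60 + 0.1286×50.28 + 0.1400×37.72 + 0.2122×3.37 = 30.0458 per 1,000.
Corvain: 0.2162×3.91 + 0.1654×45.91 + 0.1376×54.68 + 0.1286×45.46 + 0.1400×41.14 + 0.2122×3.64 = 28.3421 per 1,000.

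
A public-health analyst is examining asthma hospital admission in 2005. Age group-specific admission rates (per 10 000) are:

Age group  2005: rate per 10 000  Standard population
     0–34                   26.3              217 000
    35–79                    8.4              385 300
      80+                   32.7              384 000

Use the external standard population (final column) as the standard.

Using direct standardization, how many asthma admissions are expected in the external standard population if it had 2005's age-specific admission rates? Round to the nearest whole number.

Expected asthma admissions = Σ (standard pop × age-specific rate ÷ 10 000)
= 217 000×26.3/10 000 + 385 300×8.4/10 000 + 384 000×32.7/10 000
= 570.71 + 323.65 + 1255.68 = 2150.04.

2150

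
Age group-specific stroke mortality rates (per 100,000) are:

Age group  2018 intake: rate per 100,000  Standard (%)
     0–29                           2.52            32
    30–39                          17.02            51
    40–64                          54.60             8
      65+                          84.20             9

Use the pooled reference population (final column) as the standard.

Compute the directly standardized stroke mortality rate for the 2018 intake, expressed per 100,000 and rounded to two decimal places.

21.43

Standard weights: 0.32, 0.51, 0.08, 0.09.
Standardized rate: 0.3200×2.52 + 0.5100×17.02 + 0.0800×54.60 + 0.0900×84.20 = 21.4326 per 100,000.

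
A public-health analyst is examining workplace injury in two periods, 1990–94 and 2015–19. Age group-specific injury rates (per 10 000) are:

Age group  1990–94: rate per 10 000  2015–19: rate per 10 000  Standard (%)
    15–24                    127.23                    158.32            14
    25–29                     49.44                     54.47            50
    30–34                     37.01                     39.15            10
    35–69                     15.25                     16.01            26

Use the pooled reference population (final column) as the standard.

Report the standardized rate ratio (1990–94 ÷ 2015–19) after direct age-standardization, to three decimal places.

0.873

Standard weights: 0.14, 0.50, 0.10, 0.26.
1990–94: 0.1400×127.23 + 0.5000×49.44 + 0.1000×37.01 + 0.2600×15.25 = 50.1982 per 10 000.
2015–19: 0.1400×158.32 + 0.5000×54.47 + 0.1000×39.15 + 0.2600×16.01 = 57.4774 per 10 000.
Ratio = 50.1982 ÷ 57.4774 = 0.87336.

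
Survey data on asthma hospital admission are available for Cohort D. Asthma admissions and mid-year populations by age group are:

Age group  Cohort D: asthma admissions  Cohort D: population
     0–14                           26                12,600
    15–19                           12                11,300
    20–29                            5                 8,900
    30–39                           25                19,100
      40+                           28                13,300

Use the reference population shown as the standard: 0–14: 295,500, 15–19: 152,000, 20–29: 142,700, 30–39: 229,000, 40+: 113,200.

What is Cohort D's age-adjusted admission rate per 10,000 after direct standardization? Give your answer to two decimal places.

Age-specific rates per 10,000 for Cohort D: 20.63, 10.62, 5.62, 13.09, 21.05.
Standard total = 932,400; weights = 0.3169, 0.1630, 0.1530, 0.2456, 0.1214.
Standardized rate: 0.3169×20.63 + 0.1630×10.62 + 0.1530×5.62 + 0.2456×13.09 + 0.1214×21.05 = 14.9013 per 10,000.

14.90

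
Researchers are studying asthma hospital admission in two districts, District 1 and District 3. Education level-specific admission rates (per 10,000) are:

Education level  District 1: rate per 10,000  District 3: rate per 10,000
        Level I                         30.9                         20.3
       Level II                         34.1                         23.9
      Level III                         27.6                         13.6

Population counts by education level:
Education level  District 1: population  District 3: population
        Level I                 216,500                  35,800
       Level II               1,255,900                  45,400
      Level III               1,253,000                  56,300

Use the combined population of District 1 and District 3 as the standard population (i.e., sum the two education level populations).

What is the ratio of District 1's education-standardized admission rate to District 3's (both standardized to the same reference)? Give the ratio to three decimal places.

1.634

Combined standard total = 2,862,900; weights = 0.0881, 0.4545, 0.4573.
District 1: 0.0881×30.9 + 0.4545×34.1 + 0.4573×27.6 = 30.8453 per 10,000.
District 3: 0.0881×20.3 + 0.4545×23.9 + 0.4573×13.6 = 18.8722 per 10,000.
Ratio = 30.8453 ÷ 18.8722 = 1.63443.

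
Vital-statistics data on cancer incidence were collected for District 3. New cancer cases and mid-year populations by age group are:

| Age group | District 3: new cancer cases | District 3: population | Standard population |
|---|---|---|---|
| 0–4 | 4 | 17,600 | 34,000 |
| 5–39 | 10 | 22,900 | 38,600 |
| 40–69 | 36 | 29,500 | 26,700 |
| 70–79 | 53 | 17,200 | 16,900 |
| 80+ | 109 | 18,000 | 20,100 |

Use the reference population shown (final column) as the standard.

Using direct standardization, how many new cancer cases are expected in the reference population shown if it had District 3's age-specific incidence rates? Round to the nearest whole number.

231

Age-specific rates per 100,000 for District 3: 22.73, 43.67, 122.03, 308.14, 605.56.
Expected new cancer cases = Σ (standard pop × age-specific rate ÷ 100,000)
= 34,000×22.73/100,000 + 38,600×43.67/100,000 + 26,700×122.03/100,000 + 16,900×308.14/100,000 + 20,100×605.56/100,000
= 7.73 + 16.86 + 32.58 + 52.08 + 121.72 = 230.96.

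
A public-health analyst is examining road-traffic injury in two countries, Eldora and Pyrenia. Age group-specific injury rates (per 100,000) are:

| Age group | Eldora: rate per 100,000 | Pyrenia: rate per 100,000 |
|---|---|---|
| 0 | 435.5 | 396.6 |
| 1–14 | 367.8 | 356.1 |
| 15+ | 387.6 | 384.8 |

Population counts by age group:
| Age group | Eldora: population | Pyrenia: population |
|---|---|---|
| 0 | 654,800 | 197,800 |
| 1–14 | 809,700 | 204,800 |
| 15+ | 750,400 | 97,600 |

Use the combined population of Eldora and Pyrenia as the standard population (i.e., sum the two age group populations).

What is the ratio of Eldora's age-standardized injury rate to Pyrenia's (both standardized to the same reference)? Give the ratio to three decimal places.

Combined standard total = 2,715,100; weights = 0.3140, 0.3737, 0.3123.
Eldora: 0.3140×435.5 + 0.3737×367.8 + 0.3123×387.6 = 395.2433 per 100,000.
Pyrenia: 0.3140×396.6 + 0.3737×356.1 + 0.3123×384.8 = 377.7817 per 100,000.
Ratio = 395.2433 ÷ 377.7817 = 1.04622.

1.046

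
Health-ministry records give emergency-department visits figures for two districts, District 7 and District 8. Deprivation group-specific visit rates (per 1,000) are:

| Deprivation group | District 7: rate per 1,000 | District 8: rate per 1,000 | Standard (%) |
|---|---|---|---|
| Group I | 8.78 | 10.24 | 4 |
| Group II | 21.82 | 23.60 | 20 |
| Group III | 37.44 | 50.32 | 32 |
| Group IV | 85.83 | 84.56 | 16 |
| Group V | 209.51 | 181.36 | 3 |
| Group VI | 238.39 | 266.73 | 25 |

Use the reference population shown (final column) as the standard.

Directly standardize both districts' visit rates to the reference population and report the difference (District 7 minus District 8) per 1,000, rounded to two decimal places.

Standard weights: 0.04, 0.20, 0.32, 0.16, 0.03, 0.25.
District 7: 0.0400×8.78 + 0.2000×21.82 + 0.3200×37.44 + 0.1600×85.83 + 0.0300×209.51 + 0.2500×238.39 = 96.3116 per 1,000.
District 8: 0.0400×10.24 + 0.2000×23.60 + 0.3200×50.32 + 0.1600×84.56 + 0.0300×181.36 + 0.2500×266.73 = 106.8849 per 1,000.
Difference = 96.3116 − 106.8849 = -10.5733.

-10.57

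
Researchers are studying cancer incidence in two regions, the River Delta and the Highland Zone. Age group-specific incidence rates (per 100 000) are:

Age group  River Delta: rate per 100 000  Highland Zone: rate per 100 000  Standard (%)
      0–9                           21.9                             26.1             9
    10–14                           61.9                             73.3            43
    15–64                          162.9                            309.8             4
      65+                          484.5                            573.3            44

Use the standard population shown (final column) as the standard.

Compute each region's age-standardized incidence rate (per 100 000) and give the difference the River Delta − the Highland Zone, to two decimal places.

-50.23

Standard weights: 0.09, 0.43, 0.04, 0.44.
The River Delta: 0.0900×21.9 + 0.4300×61.9 + 0.0400×162.9 + 0.4400×484.5 = 248.2840 per 100 000.
The Highland Zone: 0.0900×26.1 + 0.4300×73.3 + 0.0400×309.8 + 0.4400×573.3 = 298.5120 per 100 000.
Difference = 248.2840 − 298.5120 = -50.2280.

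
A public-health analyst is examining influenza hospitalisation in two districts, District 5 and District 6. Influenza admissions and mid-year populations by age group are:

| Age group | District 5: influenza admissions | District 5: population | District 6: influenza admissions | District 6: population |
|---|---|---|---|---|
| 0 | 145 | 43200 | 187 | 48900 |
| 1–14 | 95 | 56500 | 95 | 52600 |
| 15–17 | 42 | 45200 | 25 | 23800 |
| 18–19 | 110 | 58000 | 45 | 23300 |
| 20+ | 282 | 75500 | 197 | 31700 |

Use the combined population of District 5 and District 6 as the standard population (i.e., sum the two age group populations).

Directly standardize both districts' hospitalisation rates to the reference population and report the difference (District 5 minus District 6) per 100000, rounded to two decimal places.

Age-specific rates per 100000 for District 5: 335.65, 168.14, 92.92, 189.66, 373.51.
For District 6: 382.41, 180.61, 105.04, 193.13, 621.45.
Combined standard total = 458700; weights = 0.2008, 0.2378, 0.1504, 0.1772, 0.2337.
District 5: 0.2008×335.65 + 0.2378×168.14 + 0.1504×92.92 + 0.1772×189.66 + 0.2337×373.51 = 242.2677 per 100000.
District 6: 0.2008×382.41 + 0.2378×180.61 + 0.1504×105.04 + 0.1772×193.13 + 0.2337×621.45 = 315.0072 per 100000.
Difference = 242.2677 − 315.0072 = -72.7395.

-72.74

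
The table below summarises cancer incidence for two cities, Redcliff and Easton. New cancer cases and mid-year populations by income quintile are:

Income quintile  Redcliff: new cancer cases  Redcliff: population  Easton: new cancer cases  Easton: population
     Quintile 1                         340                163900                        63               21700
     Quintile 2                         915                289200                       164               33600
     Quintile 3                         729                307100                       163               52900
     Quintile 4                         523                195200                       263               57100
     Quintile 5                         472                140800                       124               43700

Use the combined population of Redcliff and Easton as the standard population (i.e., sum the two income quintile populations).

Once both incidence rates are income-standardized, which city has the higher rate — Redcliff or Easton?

Income-specific rates per 100000 for Redcliff: 207.44, 316.39, 237.38, 267.93, 335.23.
For Easton: 290.32, 488.10, 308.13, 460.60, 283.75.
Combined standard total = 1305200; weights = 0.1422, 0.2473, 0.2758, 0.1933, 0.1414.
Redcliff: 0.1422×207.44 + 0.2473×316.39 + 0.2758×237.38 + 0.1933×267.93 + 0.1414×335.23 = 272.4012 per 100000.
Easton: 0.1422×290.32 + 0.2473×488.10 + 0.2758×308.13 + 0.1933×460.60 + 0.1414×283.75 = 376.1323 per 100000.

Easton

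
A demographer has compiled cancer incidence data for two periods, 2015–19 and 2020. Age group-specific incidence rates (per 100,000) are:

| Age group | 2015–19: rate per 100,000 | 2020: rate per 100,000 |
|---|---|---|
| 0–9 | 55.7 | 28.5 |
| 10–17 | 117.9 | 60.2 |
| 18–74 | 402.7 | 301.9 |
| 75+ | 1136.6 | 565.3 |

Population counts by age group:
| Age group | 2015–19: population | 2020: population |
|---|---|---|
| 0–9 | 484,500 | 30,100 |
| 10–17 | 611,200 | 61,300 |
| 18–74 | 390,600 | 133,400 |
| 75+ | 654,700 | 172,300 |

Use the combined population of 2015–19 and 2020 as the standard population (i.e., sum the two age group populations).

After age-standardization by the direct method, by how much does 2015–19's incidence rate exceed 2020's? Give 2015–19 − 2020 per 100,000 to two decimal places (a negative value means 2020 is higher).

227.76

Combined standard total = 2,538,100; weights = 0.2028, 0.2650, 0.2065, 0.3258.
2015–19: 0.2028×55.7 + 0.2650×117.9 + 0.2065×402.7 + 0.3258×1136.6 = 496.0143 per 100,000.
2020: 0.2028×28.5 + 0.2650×60.2 + 0.2065×301.9 + 0.3258×565.3 = 268.2516 per 100,000.
Difference = 496.0143 − 268.2516 = 227.7628.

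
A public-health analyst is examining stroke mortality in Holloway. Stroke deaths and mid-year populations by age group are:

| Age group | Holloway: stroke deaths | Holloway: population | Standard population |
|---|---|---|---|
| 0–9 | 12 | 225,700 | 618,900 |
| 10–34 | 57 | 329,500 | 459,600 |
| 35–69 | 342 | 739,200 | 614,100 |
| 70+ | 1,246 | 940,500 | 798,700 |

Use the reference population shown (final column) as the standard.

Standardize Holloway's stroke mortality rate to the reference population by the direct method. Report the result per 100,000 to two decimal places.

Age-specific rates per 100,000 for Holloway: 5.32, 17.30, 46.27, 132.48.
Standard total = 2,491,300; weights = 0.2484, 0.1845, 0.2465, 0.3206.
Standardized rate: 0.2484×5.32 + 0.1845×17.30 + 0.2465×46.27 + 0.3206×132.48 = 58.3901 per 100,000.

58.39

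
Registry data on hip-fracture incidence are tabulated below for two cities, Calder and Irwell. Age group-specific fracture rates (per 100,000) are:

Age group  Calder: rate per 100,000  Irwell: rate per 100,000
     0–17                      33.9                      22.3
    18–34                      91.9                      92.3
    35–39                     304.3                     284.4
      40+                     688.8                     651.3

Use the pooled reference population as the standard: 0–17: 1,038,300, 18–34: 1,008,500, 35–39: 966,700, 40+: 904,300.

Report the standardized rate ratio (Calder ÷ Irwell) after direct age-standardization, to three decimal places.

1.066

Standard total = 3,917,800; weights = 0.2650, 0.2574, 0.2467, 0.2308.
Calder: 0.2650×33.9 + 0.2574×91.9 + 0.2467×304.3 + 0.2308×688.8 = 266.7130 per 100,000.
Irwell: 0.2650×22.3 + 0.2574×92.3 + 0.2467×284.4 + 0.2308×651.3 = 250.1758 per 100,000.
Ratio = 266.7130 ÷ 250.1758 = 1.06610.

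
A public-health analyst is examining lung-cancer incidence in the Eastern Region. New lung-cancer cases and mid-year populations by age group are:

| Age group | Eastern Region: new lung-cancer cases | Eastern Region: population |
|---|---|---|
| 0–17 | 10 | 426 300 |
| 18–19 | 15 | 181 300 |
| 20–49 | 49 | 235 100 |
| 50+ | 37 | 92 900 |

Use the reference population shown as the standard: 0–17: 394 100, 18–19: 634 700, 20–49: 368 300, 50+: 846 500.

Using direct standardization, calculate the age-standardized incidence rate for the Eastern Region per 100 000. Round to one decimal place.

Age-specific rates per 100 000 for the Eastern Region: 2.35, 8.27, 20.84, 39.83.
Standard total = 2 243 600; weights = 0.1757, 0.2829, 0.1642, 0.3773.
Standardized rate: 0.1757×2.35 + 0.2829×8.27 + 0.1642×20.84 + 0.3773×39.83 = 21.2008 per 100 000.

21.2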